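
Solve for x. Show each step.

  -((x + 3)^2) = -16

Step 1. [-((x + 3)^2) = -16] LHS negated; negate both sides, so neg: (x + 3)^2 = 16.
Step 2. [(x + 3)^2 = 16] √ both sides: 16 ≥ 0 gives two branches, so sqrt: x + 3 = 4 or -4.
Step 3. [x + 3 = 4 or -4] peel the +3: subtract 3 from each side. So sub: x = 1 or -7.

Answer: x ∈ {-7, 1}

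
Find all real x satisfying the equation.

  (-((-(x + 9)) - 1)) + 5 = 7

Step 1. [(-((-(x + 9)) - 1)) + 5 = 7] subtract 5: x sits inside (… + 5), so sub: -((-(x + 9)) - 1) = 2.
Step 2. [-((-(x + 9)) - 1) = 2] LHS negated; negate both sides. So neg: (-(x + 9)) - 1 = -2.
Step 3. [(-(x + 9)) - 1 = -2] peel the -1: add 1 from each side. So sub: -(x + 9) = -1.
Step 4. [-(x + 9) = -1] leading − — multiply by −1 ⇒ neg: x + 9 = 1.
Step 5. [x + 9 = 1] the outer +9 inverts by subtracting 9, so sub: x = -8.

Answer: x ∈ {-8}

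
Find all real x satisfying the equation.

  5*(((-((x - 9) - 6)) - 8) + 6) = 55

Step 1. [5*(((-((x - 9) - 6)) - 8) + 6) = 55] LHS = 5·(…); ÷5 both sides ⇒ div: ((-((x - 9) - 6)) - 8) + 6 = 11.
Step 2. [((-((x - 9) - 6)) - 8) + 6 = 11] the outer +6 inverts by subtracting 6 ⇒ sub: (-((x - 9) - 6)) - 8 = 5.
Step 3. [(-((x - 9) - 6)) - 8 = 5] the outer -8 inverts by adding 8 ⇒ sub: -((x - 9) - 6) = 13.
Step 4. [-((x - 9) - 6) = 13] flip signs both sides, so neg: (x - 9) - 6 = -13.
Step 5. [(x - 9) - 6 = -13] -6 is outermost — add 6 both sides ⇒ sub: x - 9 = -7.
Step 6. [x - 9 = -7] the outer -9 inverts by adding 9 ⇒ sub: x = 2.

Answer: x ∈ {2}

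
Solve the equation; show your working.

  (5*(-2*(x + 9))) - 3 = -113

Step 1. [(5*(-2*(x + 9))) - 3 = -113] 3 comes off first (add 3), so sub: 5*(-2*(x + 9)) = -110.
Step 2. [5*(-2*(x + 9)) = -110] divide by the outer 5. So div: -2*(x + 9) = -22.
Step 3. [-2*(x + 9) = -22] leading coefficient -2: divide by -2. So div: x + 9 = 11.
Step 4. [x + 9 = 11] peel the +9: subtract 9 from each side, so sub: x = 2.

Answer: x ∈ {2}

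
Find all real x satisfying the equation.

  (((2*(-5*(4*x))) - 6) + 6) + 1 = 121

Step 1. [(((2*(-5*(4*x))) - 6) + 6) + 1 = 121] 1 comes off first (subtract 1). So sub: ((2*(-5*(4*x))) - 6) + 6 = 120.
Step 2. [((2*(-5*(4*x))) - 6) + 6 = 120] subtract 6: x sits inside (… + 6), so sub: (2*(-5*(4*x))) - 6 = 114.
Step 3. [(2*(-5*(4*x))) - 6 = 114] add 6: x sits inside (… - 6). So sub: 2*(-5*(4*x)) = 120.
Step 4. [2*(-5*(4*x)) = 120] 2·(inner) — divide through by 2 ⇒ div: -5*(4*x) = 60.
Step 5. [-5*(4*x) = 60] leading coefficient -5: divide by -5, so div: 4*x = -12.
Step 6. [4*x = -12] leading coefficient 4: divide by 4. So div: x = -3.

Answer: x ∈ {-3}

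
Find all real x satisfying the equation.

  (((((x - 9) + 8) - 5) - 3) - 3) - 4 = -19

Step 1. [(((((x - 9) + 8) - 5) - 3) - 3) - 4 = -19] 4 comes off first (add 4) ⇒ sub: ((((x - 9) + 8) - 5) - 3) - 3 = -15.
Step 2. [((((x - 9) + 8) - 5) - 3) - 3 = -15] peel the -3: add 3 from each side. So sub: (((x - 9) + 8) - 5) - 3 = -12.
Step 3. [(((x - 9) + 8) - 5) - 3 = -12] add 3: x sits inside (… - 3), so sub: ((x - 9) + 8) - 5 = -9.
Step 4. [((x - 9) + 8) - 5 = -9] the outer -5 inverts by adding 5. So sub: (x - 9) + 8 = -4.
Step 5. [(x - 9) + 8 = -4] peel the +8: subtract 8 from each side. So sub: x - 9 = -12.
Step 6. [x - 9 = -12] peel the -9: add 9 from each side ⇒ sub: x = -3.

Answer: x ∈ {-3}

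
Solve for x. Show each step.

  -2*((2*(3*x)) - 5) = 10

Step 1. [-2*((2*(3*x)) - 5) = 10] LHS = -2·(…); ÷-2 both sides, so div: (2*(3*x)) - 5 = -5.
Step 2. [(2*(3*x)) - 5 = -5] peel the -5: add 5 from each side, so sub: 2*(3*x) = 0.
Step 3. [2*(3*x) = 0] LHS = 2·(…); ÷2 both sides. So div: 3*x = 0.
Step 4. [3*x = 0] 3 out front; divide by 3. So div: x = 0.

Answer: x ∈ {0}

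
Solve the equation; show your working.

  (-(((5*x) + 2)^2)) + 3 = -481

Step 1. [(-(((5*x) + 2)^2)) + 3 = -481] peel the +3: subtract 3 from each side. So sub: -(((5*x) + 2)^2) = -484.
Step 2. [-(((5*x) + 2)^2) = -484] LHS negated; negate both sides ⇒ neg: ((5*x) + 2)^2 = 484.
Step 3. [((5*x) + 2)^2 = 484] LHS squared, RHS 484 ≥ 0: apply √ (±), so sqrt: (5*x) + 2 = 22 or -22.
Step 4. [(5*x) + 2 = 22 or -22] subtract 2: x sits inside (… + 2), so sub: 5*x = 20 or -24.
Step 5. [5*x = 20 or -24] 5·(inner) — divide through by 5, so div: x = 4 or -24/5.

Answer: x ∈ {-24/5, 4}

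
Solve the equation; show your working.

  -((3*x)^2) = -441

Step 1. [-((3*x)^2) = -441] flip signs both sides, so neg: (3*x)^2 = 441.
Step 2. [(3*x)^2 = 441] LHS squared, RHS 441 ≥ 0: apply √ (±). So sqrt: 3*x = 21 or -21.
Step 3. [3*x = 21 or -21] LHS = 3·(…); ÷3 both sides. So div: x = 7 or -7.

Answer: x ∈ {-7, 7}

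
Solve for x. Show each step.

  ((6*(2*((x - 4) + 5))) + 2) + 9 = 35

Step 1. [((6*(2*((x - 4) + 5))) + 2) + 9 = 35] the outer +9 inverts by subtracting 9 ⇒ sub: (6*(2*((x - 4) + 5))) + 2 = 26.
Step 2. [(6*(2*((x - 4) + 5))) + 2 = 26] subtract 2: x sits inside (… + 2), so sub: 6*(2*((x - 4) + 5)) = 24.
Step 3. [6*(2*((x - 4) + 5)) = 24] LHS = 6·(…); ÷6 both sides, so div: 2*((x - 4) + 5) = 4.
Step 4. [2*((x - 4) + 5) = 4] 2 out front; divide by 2. So div: (x - 4) + 5 = 2.
Step 5. [(x - 4) + 5 = 2] subtract 5: x sits inside (… + 5). So sub: x - 4 = -3.
Step 6. [x - 4 = -3] add 4: x sits inside (… - 4). So sub: x = 1.

Answer: x ∈ {1}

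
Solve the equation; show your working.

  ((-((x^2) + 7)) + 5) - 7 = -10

Step 1. [((-((x^2) + 7)) + 5) - 7 = -10] add 7: x sits inside (… - 7), so sub: (-((x^2) + 7)) + 5 = -3.
Step 2. [(-((x^2) + 7)) + 5 = -3] +5 is outermost — subtract 5 both sides. So sub: -((x^2) + 7) = -8.
Step 3. [-((x^2) + 7) = -8] LHS negated; negate both sides. So neg: (x^2) + 7 = 8.
Step 4. [(x^2) + 7 = 8] +7 is outermost — subtract 7 both sides, so sub: x^2 = 1.
Step 5. [x^2 = 1] √ both sides: 1 ≥ 0 gives two branches, so sqrt: x = 1 or -1.

Answer: x ∈ {-1, 1}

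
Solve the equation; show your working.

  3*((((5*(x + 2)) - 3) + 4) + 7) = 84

Step 1. [3*((((5*(x + 2)) - 3) + 4) + 7) = 84] 3 out front; divide by 3. So div: (((5*(x + 2)) - 3) + 4) + 7 = 28.
Step 2. [(((5*(x + 2)) - 3) + 4) + 7 = 28] +7 is outermost — subtract 7 both sides, so sub: ((5*(x + 2)) - 3) + 4 = 21.
Step 3. [((5*(x + 2)) - 3) + 4 = 21] subtract 4: x sits inside (… + 4), so sub: (5*(x + 2)) - 3 = 17.
Step 4. [(5*(x + 2)) - 3 = 17] peel the -3: add 3 from each side ⇒ sub: 5*(x + 2) = 20.
Step 5. [5*(x + 2) = 20] divide by the outer 5 ⇒ div: x + 2 = 4.
Step 6. [x + 2 = 4] +2 is outermost — subtract 2 both sides. So sub: x = 2.

Answer: x ∈ {2}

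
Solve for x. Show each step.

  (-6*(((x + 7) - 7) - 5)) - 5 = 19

Step 1. [(-6*(((x + 7) - 7) - 5)) - 5 = 19] the outer -5 inverts by adding 5, so sub: -6*(((x + 7) - 7) - 5) = 24.
Step 2. [-6*(((x + 7) - 7) - 5) = 24] LHS = -6·(…); ÷-6 both sides, so div: ((x + 7) - 7) - 5 = -4.
Step 3. [((x + 7) - 7) - 5 = -4] 5 comes off first (add 5), so sub: (x + 7) - 7 = 1.
Step 4. [(x + 7) - 7 = 1] peel the -7: add 7 from each side ⇒ sub: x + 7 = 8.
Step 5. [x + 7 = 8] +7 is outermost — subtract 7 both sides, so sub: x = 1.

Answer: x ∈ {1}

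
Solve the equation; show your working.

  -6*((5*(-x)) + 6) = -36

Step 1. [-6*((5*(-x)) + 6) = -36] divide by the outer -6. So div: (5*(-x)) + 6 = 6.
Step 2. [(5*(-x)) + 6 = 6] subtract 6: x sits inside (… + 6), so sub: 5*(-x) = 0.
Step 3. [5*(-x) = 0] 5·(inner) — divide through by 5. So div: -x = 0.
Step 4. [-x = 0] leading − — multiply by −1. So neg: x = 0.

Answer: x ∈ {0}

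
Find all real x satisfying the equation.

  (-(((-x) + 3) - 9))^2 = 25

Step 1. [(-(((-x) + 3) - 9))^2 = 25] LHS squared, RHS 25 ≥ 0: apply √ (±). So sqrt: -(((-x) + 3) - 9) = 5 or -5.
Step 2. [-(((-x) + 3) - 9) = 5 or -5] LHS negated; negate both sides. So neg: ((-x) + 3) - 9 = -5 or 5.
Step 3. [((-x) + 3) - 9 = -5 or 5] 9 comes off first (add 9), so sub: (-x) + 3 = 4 or 14.
Step 4. [(-x) + 3 = 4 or 14] the outer +3 inverts by subtracting 3. So sub: -x = 1 or 11.
Step 5. [-x = 1 or 11] LHS negated; negate both sides. So neg: x = -1 or -11.

Answer: x ∈ {-11, -1}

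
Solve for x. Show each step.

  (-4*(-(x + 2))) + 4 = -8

Step 1. [(-4*(-(x + 2))) + 4 = -8] peel the +4: subtract 4 from each side ⇒ sub: -4*(-(x + 2)) = -12.
Step 2. [-4*(-(x + 2)) = -12] leading coefficient -4: divide by -4, so div: -(x + 2) = 3.
Step 3. [-(x + 2) = 3] LHS negated; negate both sides, so neg: x + 2 = -3.
Step 4. [x + 2 = -3] 2 comes off first (subtract 2), so sub: x = -5.

Answer: x ∈ {-5}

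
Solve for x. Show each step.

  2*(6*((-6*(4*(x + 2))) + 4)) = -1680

Step 1. [2*(6*((-6*(4*(x + 2))) + 4)) = -1680] LHS = 2·(…); ÷2 both sides, so div: 6*((-6*(4*(x + 2))) + 4) = -840.
Step 2. [6*((-6*(4*(x + 2))) + 4) = -840] 6·(inner) — divide through by 6 ⇒ div: (-6*(4*(x + 2))) + 4 = -140.
Step 3. [(-6*(4*(x + 2))) + 4 = -140] the outer +4 inverts by subtracting 4. So sub: -6*(4*(x + 2)) = -144.
Step 4. [-6*(4*(x + 2)) = -144] -6 out front; divide by -6 ⇒ div: 4*(x + 2) = 24.
Step 5. [4*(x + 2) = 24] divide by the outer 4. So div: x + 2 = 6.
Step 6. [x + 2 = 6] 2 comes off first (subtract 2). So sub: x = 4.

Answer: x ∈ {4}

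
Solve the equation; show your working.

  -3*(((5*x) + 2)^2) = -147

Step 1. [-3*(((5*x) + 2)^2) = -147] leading coefficient -3: divide by -3 ⇒ div: ((5*x) + 2)^2 = 49.
Step 2. [((5*x) + 2)^2 = 49] √ both sides: 49 ≥ 0 gives two branches ⇒ sqrt: (5*x) + 2 = 7 or -7.
Step 3. [(5*x) + 2 = 7 or -7] subtract 2: x sits inside (… + 2). So sub: 5*x = 5 or -9.
Step 4. [5*x = 5 or -9] 5·(inner) — divide through by 5 ⇒ div: x = 1 or -9/5.

Answer: x ∈ {-9/5, 1}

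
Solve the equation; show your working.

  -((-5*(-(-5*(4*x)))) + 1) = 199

Step 1. [-((-5*(-(-5*(4*x)))) + 1) = 199] LHS negated; negate both sides ⇒ neg: (-5*(-(-5*(4*x)))) + 1 = -199.
Step 2. [(-5*(-(-5*(4*x)))) + 1 = -199] peel the +1: subtract 1 from each side, so sub: -5*(-(-5*(4*x))) = -200.
Step 3. [-5*(-(-5*(4*x))) = -200] -5·(inner) — divide through by -5. So div: -(-5*(4*x)) = 40.
Step 4. [-(-5*(4*x)) = 40] LHS negated; negate both sides. So neg: -5*(4*x) = -40.
Step 5. [-5*(4*x) = -40] -5 out front; divide by -5 ⇒ div: 4*x = 8.
Step 6. [4*x = 8] leading coefficient 4: divide by 4. So div: x = 2.

Answer: x ∈ {2}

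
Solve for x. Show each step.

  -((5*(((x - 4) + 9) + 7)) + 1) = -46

Step 1. [-((5*(((x - 4) + 9) + 7)) + 1) = -46] flip signs both sides. So neg: (5*(((x - 4) + 9) + 7)) + 1 = 46.
Step 2. [(5*(((x - 4) + 9) + 7)) + 1 = 46] 1 comes off first (subtract 1) ⇒ sub: 5*(((x - 4) + 9) + 7) = 45.
Step 3. [5*(((x - 4) + 9) + 7) = 45] divide by the outer 5, so div: ((x - 4) + 9) + 7 = 9.
Step 4. [((x - 4) + 9) + 7 = 9] 7 comes off first (subtract 7), so sub: (x - 4) + 9 = 2.
Step 5. [(x - 4) + 9 = 2] the outer +9 inverts by subtracting 9. So sub: x - 4 = -7.
Step 6. [x - 4 = -7] add 4: x sits inside (… - 4). So sub: x = -3.

Answer: x ∈ {-3}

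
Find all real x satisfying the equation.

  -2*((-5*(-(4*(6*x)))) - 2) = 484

Step 1. [-2*((-5*(-(4*(6*x)))) - 2) = 484] LHS = -2·(…); ÷-2 both sides ⇒ div: (-5*(-(4*(6*x)))) - 2 = -242.
Step 2. [(-5*(-(4*(6*x)))) - 2 = -242] 2 comes off first (add 2), so sub: -5*(-(4*(6*x))) = -240.
Step 3. [-5*(-(4*(6*x))) = -240] leading coefficient -5: divide by -5 ⇒ div: -(4*(6*x)) = 48.
Step 4. [-(4*(6*x)) = 48] flip signs both sides, so neg: 4*(6*x) = -48.
Step 5. [4*(6*x) = -48] divide by the outer 4 ⇒ div: 6*x = -12.
Step 6. [6*x = -12] 6·(inner) — divide through by 6 ⇒ div: x = -2.

Answer: x ∈ {-2}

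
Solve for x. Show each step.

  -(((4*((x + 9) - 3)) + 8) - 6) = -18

Step 1. [-(((4*((x + 9) - 3)) + 8) - 6) = -18] leading − — multiply by −1. So neg: ((4*((x + 9) - 3)) + 8) - 6 = 18.
Step 2. [((4*((x + 9) - 3)) + 8) - 6 = 18] -6 is outermost — add 6 both sides ⇒ sub: (4*((x + 9) - 3)) + 8 = 24.
Step 3. [(4*((x + 9) - 3)) + 8 = 24] the outer +8 inverts by subtracting 8. So sub: 4*((x + 9) - 3) = 16.
Step 4. [4*((x + 9) - 3) = 16] leading coefficient 4: divide by 4 ⇒ div: (x + 9) - 3 = 4.
Step 5. [(x + 9) - 3 = 4] 3 comes off first (add 3). So sub: x + 9 = 7.
Step 6. [x + 9 = 7] +9 is outermost — subtract 9 both sides ⇒ sub: x = -2.

Answer: x ∈ {-2}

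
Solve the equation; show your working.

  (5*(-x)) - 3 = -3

Step 1. [(5*(-x)) - 3 = -3] -3 is outermost — add 3 both sides, so sub: 5*(-x) = 0.
Step 2. [5*(-x) = 0] 5·(inner) — divide through by 5 ⇒ div: -x = 0.
Step 3. [-x = 0] leading − — multiply by −1 ⇒ neg: x = 0.

Answer: x ∈ {0}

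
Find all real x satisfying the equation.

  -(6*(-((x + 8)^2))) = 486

Step 1. [-(6*(-((x + 8)^2))) = 486] LHS negated; negate both sides, so neg: 6*(-((x + 8)^2)) = -486.
Step 2. [6*(-((x + 8)^2)) = -486] LHS = 6·(…); ÷6 both sides. So div: -((x + 8)^2) = -81.
Step 3. [-((x + 8)^2) = -81] flip signs both sides, so neg: (x + 8)^2 = 81.
Step 4. [(x + 8)^2 = 81] LHS squared, RHS 81 ≥ 0: apply √ (±). So sqrt: x + 8 = 9 or -9.
Step 5. [x + 8 = 9 or -9] +8 is outermost — subtract 8 both sides. So sub: x = 1 or -17.

Answer: x ∈ {-17, 1}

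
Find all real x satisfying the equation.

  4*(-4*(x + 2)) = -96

Step 1. [4*(-4*(x + 2)) = -96] leading coefficient 4: divide by 4. So div: -4*(x + 2) = -24.
Step 2. [-4*(x + 2) = -24] leading coefficient -4: divide by -4 ⇒ div: x + 2 = 6.
Step 3. [x + 2 = 6] 2 comes off first (subtract 2), so sub: x = 4.

Answer: x ∈ {4}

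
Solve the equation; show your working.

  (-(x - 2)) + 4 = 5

Step 1. [(-(x - 2)) + 4 = 5] +4 is outermost — subtract 4 both sides, so sub: -(x - 2) = 1.
Step 2. [-(x - 2) = 1] LHS negated; negate both sides. So neg: x - 2 = -1.
Step 3. [x - 2 = -1] the outer -2 inverts by adding 2. So sub: x = 1.

Answer: x ∈ {1}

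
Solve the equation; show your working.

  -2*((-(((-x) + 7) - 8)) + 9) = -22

Step 1. [-2*((-(((-x) + 7) - 8)) + 9) = -22] divide by the outer -2 ⇒ div: (-(((-x) + 7) - 8)) + 9 = 11.
Step 2. [(-(((-x) + 7) - 8)) + 9 = 11] peel the +9: subtract 9 from each side. So sub: -(((-x) + 7) - 8) = 2.
Step 3. [-(((-x) + 7) - 8) = 2] leading − — multiply by −1. So neg: ((-x) + 7) - 8 = -2.
Step 4. [((-x) + 7) - 8 = -2] -8 is outermost — add 8 both sides. So sub: (-x) + 7 = 6.
Step 5. [(-x) + 7 = 6] the outer +7 inverts by subtracting 7. So sub: -x = -1.
Step 6. [-x = -1] flip signs both sides, so neg: x = 1.

Answer: x ∈ {1}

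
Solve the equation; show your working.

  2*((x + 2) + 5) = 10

Step 1. [2*((x + 2) + 5) = 10] 2 out front; divide by 2. So div: (x + 2) + 5 = 5.
Step 2. [(x + 2) + 5 = 5] peel the +5: subtract 5 from each side. So sub: x + 2 = 0.
Step 3. [x + 2 = 0] 2 comes off first (subtract 2), so sub: x = -2.

Answer: x ∈ {-2}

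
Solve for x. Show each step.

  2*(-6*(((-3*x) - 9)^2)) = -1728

Step 1. [2*(-6*(((-3*x) - 9)^2)) = -1728] divide by the outer 2 ⇒ div: -6*(((-3*x) - 9)^2) = -864.
Step 2. [-6*(((-3*x) - 9)^2) = -864] leading coefficient -6: divide by -6. So div: ((-3*x) - 9)^2 = 144.
Step 3. [((-3*x) - 9)^2 = 144] LHS squared, RHS 144 ≥ 0: apply √ (±) ⇒ sqrt: (-3*x) - 9 = 12 or -12.
Step 4. [(-3*x) - 9 = 12 or -12] common factor -3 (LHS and 12 or -12) — divide through ⇒ factor: x + 3 = -4 or 4.
Step 5. [x + 3 = -4 or 4] +3 is outermost — subtract 3 both sides. So sub: x = -7 or 1.

Answer: x ∈ {-7, 1}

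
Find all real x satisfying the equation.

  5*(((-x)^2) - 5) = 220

Step 1. [5*(((-x)^2) - 5) = 220] 5 out front; divide by 5 ⇒ div: ((-x)^2) - 5 = 44.
Step 2. [((-x)^2) - 5 = 44] peel the -5: add 5 from each side. So sub: (-x)^2 = 49.
Step 3. [(-x)^2 = 49] √ both sides: 49 ≥ 0 gives two branches, so sqrt: -x = 7 or -7.
Step 4. [-x = 7 or -7] LHS negated; negate both sides. So neg: x = -7 or 7.

Answer: x ∈ {-7, 7}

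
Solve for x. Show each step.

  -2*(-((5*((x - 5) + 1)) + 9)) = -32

Step 1. [-2*(-((5*((x - 5) + 1)) + 9)) = -32] -2·(inner) — divide through by -2, so div: -((5*((x - 5) + 1)) + 9) = 16.
Step 2. [-((5*((x - 5) + 1)) + 9) = 16] flip signs both sides ⇒ neg: (5*((x - 5) + 1)) + 9 = -16.
Step 3. [(5*((x - 5) + 1)) + 9 = -16] peel the +9: subtract 9 from each side, so sub: 5*((x - 5) + 1) = -25.
Step 4. [5*((x - 5) + 1) = -25] LHS = 5·(…); ÷5 both sides. So div: (x - 5) + 1 = -5.
Step 5. [(x - 5) + 1 = -5] subtract 1: x sits inside (… + 1). So sub: x - 5 = -6.
Step 6. [x - 5 = -6] the outer -5 inverts by adding 5, so sub: x = -1.

Answer: x ∈ {-1}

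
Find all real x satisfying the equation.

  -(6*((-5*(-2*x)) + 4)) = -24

Step 1. [-(6*((-5*(-2*x)) + 4)) = -24] LHS negated; negate both sides. So neg: 6*((-5*(-2*x)) + 4) = 24.
Step 2. [6*((-5*(-2*x)) + 4) = 24] LHS = 6·(…); ÷6 both sides. So div: (-5*(-2*x)) + 4 = 4.
Step 3. [(-5*(-2*x)) + 4 = 4] peel the +4: subtract 4 from each side. So sub: -5*(-2*x) = 0.
Step 4. [-5*(-2*x) = 0] divide by the outer -5, so div: -2*x = 0.
Step 5. [-2*x = 0] -2 out front; divide by -2 ⇒ div: x = 0.

Answer: x ∈ {0}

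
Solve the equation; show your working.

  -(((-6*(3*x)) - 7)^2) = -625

Step 1. [-(((-6*(3*x)) - 7)^2) = -625] leading − — multiply by −1. So neg: ((-6*(3*x)) - 7)^2 = 625.
Step 2. [((-6*(3*x)) - 7)^2 = 625] 625 ≥ 0, LHS is (·)² — take ±√, so sqrt: (-6*(3*x)) - 7 = 25 or -25.
Step 3. [(-6*(3*x)) - 7 = 25 or -25] -7 is outermost — add 7 both sides. So sub: -6*(3*x) = 32 or -18.
Step 4. [-6*(3*x) = 32 or -18] -6 out front; divide by -6 ⇒ div: 3*x = -16/3 or 3.
Step 5. [3*x = -16/3 or 3] 3·(inner) — divide through by 3. So div: x = -16/9 or 1.

Answer: x ∈ {-16/9, 1}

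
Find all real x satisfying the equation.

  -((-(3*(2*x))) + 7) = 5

Step 1. [-((-(3*(2*x))) + 7) = 5] flip signs both sides. So neg: (-(3*(2*x))) + 7 = -5.
Step 2. [(-(3*(2*x))) + 7 = -5] peel the +7: subtract 7 from each side, so sub: -(3*(2*x)) = -12.
Step 3. [-(3*(2*x)) = -12] flip signs both sides. So neg: 3*(2*x) = 12.
Step 4. [3*(2*x) = 12] LHS = 3·(…); ÷3 both sides, so div: 2*x = 4.
Step 5. [2*x = 4] 2·(inner) — divide through by 2 ⇒ div: x = 2.

Answer: x ∈ {2}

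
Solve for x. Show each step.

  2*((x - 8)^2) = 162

Step 1. [2*((x - 8)^2) = 162] 2·(inner) — divide through by 2. So div: (x - 8)^2 = 81.
Step 2. [(x - 8)^2 = 81] √ both sides: 81 ≥ 0 gives two branches. So sqrt: x - 8 = 9 or -9.
Step 3. [x - 8 = 9 or -9] add 8: x sits inside (… - 8). So sub: x = 17 or -1.

Answer: x ∈ {-1, 17}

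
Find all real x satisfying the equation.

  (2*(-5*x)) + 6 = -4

Step 1. [(2*(-5*x)) + 6 = -4] common factor 2 (LHS and -4) — divide through. So factor: (-5*x) + 3 = -2.
Step 2. [(-5*x) + 3 = -2] 3 comes off first (subtract 3) ⇒ sub: -5*x = -5.
Step 3. [-5*x = -5] -5·(inner) — divide through by -5, so div: x = 1.

Answer: x ∈ {1}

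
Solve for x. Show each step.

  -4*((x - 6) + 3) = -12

Step 1. [-4*((x - 6) + 3) = -12] -4 out front; divide by -4. So div: (x - 6) + 3 = 3.
Step 2. [(x - 6) + 3 = 3] subtract 3: x sits inside (… + 3), so sub: x - 6 = 0.
Step 3. [x - 6 = 0] peel the -6: add 6 from each side, so sub: x = 6.

Answer: x ∈ {6}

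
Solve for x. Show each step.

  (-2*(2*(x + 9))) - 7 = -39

Step 1. [(-2*(2*(x + 9))) - 7 = -39] add 7: x sits inside (… - 7), so sub: -2*(2*(x + 9)) = -32.
Step 2. [-2*(2*(x + 9)) = -32] leading coefficient -2: divide by -2, so div: 2*(x + 9) = 16.
Step 3. [2*(x + 9) = 16] 2 out front; divide by 2 ⇒ div: x + 9 = 8.
Step 4. [x + 9 = 8] the outer +9 inverts by subtracting 9 ⇒ sub: x = -1.

Answer: x ∈ {-1}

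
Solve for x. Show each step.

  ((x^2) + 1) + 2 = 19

Step 1. [((x^2) + 1) + 2 = 19] +2 is outermost — subtract 2 both sides ⇒ sub: (x^2) + 1 = 17.
Step 2. [(x^2) + 1 = 17] subtract 1: x sits inside (… + 1). So sub: x^2 = 16.
Step 3. [x^2 = 16] √ both sides: 16 ≥ 0 gives two branches. So sqrt: x = 4 or -4.

Answer: x ∈ {-4, 4}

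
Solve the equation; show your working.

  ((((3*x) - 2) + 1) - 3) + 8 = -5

Step 1. [((((3*x) - 2) + 1) - 3) + 8 = -5] subtract 8: x sits inside (… + 8). So sub: (((3*x) - 2) + 1) - 3 = -13.
Step 2. [(((3*x) - 2) + 1) - 3 = -13] 3 comes off first (add 3) ⇒ sub: ((3*x) - 2) + 1 = -10.
Step 3. [((3*x) - 2) + 1 = -10] +1 is outermost — subtract 1 both sides, so sub: (3*x) - 2 = -11.
Step 4. [(3*x) - 2 = -11] add 2: x sits inside (… - 2), so sub: 3*x = -9.
Step 5. [3*x = -9] divide by the outer 3, so div: x = -3.

Answer: x ∈ {-3}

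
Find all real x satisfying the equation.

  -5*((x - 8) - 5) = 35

Step 1. [-5*((x - 8) - 5) = 35] LHS = -5·(…); ÷-5 both sides, so div: (x - 8) - 5 = -7.
Step 2. [(x - 8) - 5 = -7] add 5: x sits inside (… - 5), so sub: x - 8 = -2.
Step 3. [x - 8 = -2] -8 is outermost — add 8 both sides ⇒ sub: x = 6.

Answer: x ∈ {6}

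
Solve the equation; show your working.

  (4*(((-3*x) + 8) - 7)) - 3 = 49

Step 1. [(4*(((-3*x) + 8) - 7)) - 3 = 49] -3 is outermost — add 3 both sides, so sub: 4*(((-3*x) + 8) - 7) = 52.
Step 2. [4*(((-3*x) + 8) - 7) = 52] 4 out front; divide by 4 ⇒ div: ((-3*x) + 8) - 7 = 13.
Step 3. [((-3*x) + 8) - 7 = 13] -7 is outermost — add 7 both sides. So sub: (-3*x) + 8 = 20.
Step 4. [(-3*x) + 8 = 20] +8 is outermost — subtract 8 both sides, so sub: -3*x = 12.
Step 5. [-3*x = 12] divide by the outer -3, so div: x = -4.

Answer: x ∈ {-4}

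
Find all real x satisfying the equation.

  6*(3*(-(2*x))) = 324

Step 1. [6*(3*(-(2*x))) = 324] 6 out front; divide by 6. So div: 3*(-(2*x)) = 54.
Step 2. [3*(-(2*x)) = 54] divide by the outer 3 ⇒ div: -(2*x) = 18.
Step 3. [-(2*x) = 18] LHS negated; negate both sides ⇒ neg: 2*x = -18.
Step 4. [2*x = -18] leading coefficient 2: divide by 2 ⇒ div: x = -9.

Answer: x ∈ {-9}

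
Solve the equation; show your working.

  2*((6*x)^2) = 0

Step 1. [2*((6*x)^2) = 0] 2 out front; divide by 2, so div: (6*x)^2 = 0.
Step 2. [(6*x)^2 = 0] √ both sides: 0 ≥ 0 gives two branches, so sqrt: 6*x = 0.
Step 3. [6*x = 0] divide by the outer 6, so div: x = 0.

Answer: x ∈ {0}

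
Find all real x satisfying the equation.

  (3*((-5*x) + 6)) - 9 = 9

Step 1. [(3*((-5*x) + 6)) - 9 = 9] add 9: x sits inside (… - 9). So sub: 3*((-5*x) + 6) = 18.
Step 2. [3*((-5*x) + 6) = 18] divide by the outer 3. So div: (-5*x) + 6 = 6.
Step 3. [(-5*x) + 6 = 6] subtract 6: x sits inside (… + 6), so sub: -5*x = 0.
Step 4. [-5*x = 0] leading coefficient -5: divide by -5, so div: x = 0.

Answer: x ∈ {0}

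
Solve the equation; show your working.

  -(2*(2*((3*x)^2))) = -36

Step 1. [-(2*(2*((3*x)^2))) = -36] flip signs both sides. So neg: 2*(2*((3*x)^2)) = 36.
Step 2. [2*(2*((3*x)^2)) = 36] LHS = 2·(…); ÷2 both sides, so div: 2*((3*x)^2) = 18.
Step 3. [2*((3*x)^2) = 18] divide by the outer 2 ⇒ div: (3*x)^2 = 9.
Step 4. [(3*x)^2 = 9] LHS squared, RHS 9 ≥ 0: apply √ (±), so sqrt: 3*x = 3 or -3.
Step 5. [3*x = 3 or -3] 3 out front; divide by 3 ⇒ div: x = 1 or -1.

Answer: x ∈ {-1, 1}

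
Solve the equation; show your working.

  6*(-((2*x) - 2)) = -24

Step 1. [6*(-((2*x) - 2)) = -24] LHS = 6·(…); ÷6 both sides. So div: -((2*x) - 2) = -4.
Step 2. [-((2*x) - 2) = -4] LHS negated; negate both sides, so neg: (2*x) - 2 = 4.
Step 3. [(2*x) - 2 = 4] add 2: x sits inside (… - 2), so sub: 2*x = 6.
Step 4. [2*x = 6] 2 out front; divide by 2, so div: x = 3.

Answer: x ∈ {3}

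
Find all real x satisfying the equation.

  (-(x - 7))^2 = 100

Step 1. [(-(x - 7))^2 = 100] LHS squared, RHS 100 ≥ 0: apply √ (±), so sqrt: -(x - 7) = 10 or -10.
Step 2. [-(x - 7) = 10 or -10] flip signs both sides. So neg: x - 7 = -10 or 10.
Step 3. [x - 7 = -10 or 10] peel the -7: add 7 from each side. So sub: x = -3 or 17.

Answer: x ∈ {-3, 17}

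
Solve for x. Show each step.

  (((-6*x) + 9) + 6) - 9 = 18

Step 1. [(((-6*x) + 9) + 6) - 9 = 18] the outer -9 inverts by adding 9. So sub: ((-6*x) + 9) + 6 = 27.
Step 2. [((-6*x) + 9) + 6 = 27] the outer +6 inverts by subtracting 6 ⇒ sub: (-6*x) + 9 = 21.
Step 3. [(-6*x) + 9 = 21] subtract 9: x sits inside (… + 9) ⇒ sub: -6*x = 12.
Step 4. [-6*x = 12] LHS = -6·(…); ÷-6 both sides, so div: x = -2.

Answer: x ∈ {-2}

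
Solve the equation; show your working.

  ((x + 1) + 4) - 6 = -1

Step 1. [((x + 1) + 4) - 6 = -1] 6 comes off first (add 6), so sub: (x + 1) + 4 = 5.
Step 2. [(x + 1) + 4 = 5] subtract 4: x sits inside (… + 4). So sub: x + 1 = 1.
Step 3. [x + 1 = 1] 1 comes off first (subtract 1). So sub: x = 0.

Answer: x ∈ {0}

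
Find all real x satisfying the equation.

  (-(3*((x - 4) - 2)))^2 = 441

Step 1. [(-(3*((x - 4) - 2)))^2 = 441] 441 ≥ 0, LHS is (·)² — take ±√. So sqrt: -(3*((x - 4) - 2)) = 21 or -21.
Step 2. [-(3*((x - 4) - 2)) = 21 or -21] leading − — multiply by −1 ⇒ neg: 3*((x - 4) - 2) = -21 or 21.
Step 3. [3*((x - 4) - 2) = -21 or 21] 3·(inner) — divide through by 3. So div: (x - 4) - 2 = -7 or 7.
Step 4. [(x - 4) - 2 = -7 or 7] add 2: x sits inside (… - 2), so sub: x - 4 = -5 or 9.
Step 5. [x - 4 = -5 or 9] the outer -4 inverts by adding 4, so sub: x = -1 or 13.

Answer: x ∈ {-1, 13}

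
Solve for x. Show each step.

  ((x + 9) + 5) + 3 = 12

Step 1. [((x + 9) + 5) + 3 = 12] peel the +3: subtract 3 from each side. So sub: (x + 9) + 5 = 9.
Step 2. [(x + 9) + 5 = 9] subtract 5: x sits inside (… + 5) ⇒ sub: x + 9 = 4.
Step 3. [x + 9 = 4] subtract 9: x sits inside (… + 9). So sub: x = -5.

Answer: x ∈ {-5}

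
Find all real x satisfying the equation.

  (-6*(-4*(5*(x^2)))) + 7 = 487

Step 1. [(-6*(-4*(5*(x^2)))) + 7 = 487] +7 is outermost — subtract 7 both sides ⇒ sub: -6*(-4*(5*(x^2))) = 480.
Step 2. [-6*(-4*(5*(x^2))) = 480] LHS = -6·(…); ÷-6 both sides. So div: -4*(5*(x^2)) = -80.
Step 3. [-4*(5*(x^2)) = -80] divide by the outer -4 ⇒ div: 5*(x^2) = 20.
Step 4. [5*(x^2) = 20] 5·(inner) — divide through by 5. So div: x^2 = 4.
Step 5. [x^2 = 4] √ both sides: 4 ≥ 0 gives two branches. So sqrt: x = 2 or -2.

Answer: x ∈ {-2, 2}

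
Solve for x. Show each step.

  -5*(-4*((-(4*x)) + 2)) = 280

Step 1. [-5*(-4*((-(4*x)) + 2)) = 280] leading coefficient -5: divide by -5, so div: -4*((-(4*x)) + 2) = -56.
Step 2. [-4*((-(4*x)) + 2) = -56] divide by the outer -4 ⇒ div: (-(4*x)) + 2 = 14.
Step 3. [(-(4*x)) + 2 = 14] 2 comes off first (subtract 2) ⇒ sub: -(4*x) = 12.
Step 4. [-(4*x) = 12] LHS negated; negate both sides ⇒ neg: 4*x = -12.
Step 5. [4*x = -12] leading coefficient 4: divide by 4, so div: x = -3.

Answer: x ∈ {-3}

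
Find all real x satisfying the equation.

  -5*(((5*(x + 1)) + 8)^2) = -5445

Step 1. [-5*(((5*(x + 1)) + 8)^2) = -5445] LHS = -5·(…); ÷-5 both sides. So div: ((5*(x + 1)) + 8)^2 = 1089.
Step 2. [((5*(x + 1)) + 8)^2 = 1089] LHS squared, RHS 1089 ≥ 0: apply √ (±) ⇒ sqrt: (5*(x + 1)) + 8 = 33 or -33.
Step 3. [(5*(x + 1)) + 8 = 33 or -33] +8 is outermost — subtract 8 both sides. So sub: 5*(x + 1) = 25 or -41.
Step 4. [5*(x + 1) = 25 or -41] divide by the outer 5 ⇒ div: x + 1 = 5 or -41/5.
Step 5. [x + 1 = 5 or -41/5] 1 comes off first (subtract 1) ⇒ sub: x = 4 or -46/5.

Answer: x ∈ {-46/5, 4}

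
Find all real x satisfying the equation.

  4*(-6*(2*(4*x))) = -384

Step 1. [4*(-6*(2*(4*x))) = -384] 4·(inner) — divide through by 4 ⇒ div: -6*(2*(4*x)) = -96.
Step 2. [-6*(2*(4*x)) = -96] LHS = -6·(…); ÷-6 both sides ⇒ div: 2*(4*x) = 16.
Step 3. [2*(4*x) = 16] 2 out front; divide by 2 ⇒ div: 4*x = 8.
Step 4. [4*x = 8] leading coefficient 4: divide by 4. So div: x = 2.

Answer: x ∈ {2}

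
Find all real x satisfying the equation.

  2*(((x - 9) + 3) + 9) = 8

Step 1. [2*(((x - 9) + 3) + 9) = 8] 2 out front; divide by 2. So div: ((x - 9) + 3) + 9 = 4.
Step 2. [((x - 9) + 3) + 9 = 4] 9 comes off first (subtract 9). So sub: (x - 9) + 3 = -5.
Step 3. [(x - 9) + 3 = -5] subtract 3: x sits inside (… + 3). So sub: x - 9 = -8.
Step 4. [x - 9 = -8] the outer -9 inverts by adding 9. So sub: x = 1.

Answer: x ∈ {1}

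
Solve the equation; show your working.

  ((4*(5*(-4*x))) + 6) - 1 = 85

Step 1. [((4*(5*(-4*x))) + 6) - 1 = 85] 1 comes off first (add 1), so sub: (4*(5*(-4*x))) + 6 = 86.
Step 2. [(4*(5*(-4*x))) + 6 = 86] +6 is outermost — subtract 6 both sides, so sub: 4*(5*(-4*x)) = 80.
Step 3. [4*(5*(-4*x)) = 80] LHS = 4·(…); ÷4 both sides ⇒ div: 5*(-4*x) = 20.
Step 4. [5*(-4*x) = 20] divide by the outer 5. So div: -4*x = 4.
Step 5. [-4*x = 4] divide by the outer -4 ⇒ div: x = -1.

Answer: x ∈ {-1}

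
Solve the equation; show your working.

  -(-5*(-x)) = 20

Step 1. [-(-5*(-x)) = 20] leading − — multiply by −1, so neg: -5*(-x) = -20.
Step 2. [-5*(-x) = -20] divide by the outer -5, so div: -x = 4.
Step 3. [-x = 4] leading − — multiply by −1. So neg: x = -4.

Answer: x ∈ {-4}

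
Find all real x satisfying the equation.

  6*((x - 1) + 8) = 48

Step 1. [6*((x - 1) + 8) = 48] 6 out front; divide by 6 ⇒ div: (x - 1) + 8 = 8.
Step 2. [(x - 1) + 8 = 8] +8 is outermost — subtract 8 both sides, so sub: x - 1 = 0.
Step 3. [x - 1 = 0] the outer -1 inverts by adding 1 ⇒ sub: x = 1.

Answer: x ∈ {1}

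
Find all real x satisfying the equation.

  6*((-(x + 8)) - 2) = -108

Step 1. [6*((-(x + 8)) - 2) = -108] 6·(inner) — divide through by 6. So div: (-(x + 8)) - 2 = -18.
Step 2. [(-(x + 8)) - 2 = -18] add 2: x sits inside (… - 2), so sub: -(x + 8) = -16.
Step 3. [-(x + 8) = -16] flip signs both sides. So neg: x + 8 = 16.
Step 4. [x + 8 = 16] the outer +8 inverts by subtracting 8. So sub: x = 8.

Answer: x ∈ {8}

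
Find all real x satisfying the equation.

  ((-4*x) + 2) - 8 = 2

Step 1. [((-4*x) + 2) - 8 = 2] peel the -8: add 8 from each side. So sub: (-4*x) + 2 = 10.
Step 2. [(-4*x) + 2 = 10] subtract 2: x sits inside (… + 2) ⇒ sub: -4*x = 8.
Step 3. [-4*x = 8] -4 out front; divide by -4 ⇒ div: x = -2.

Answer: x ∈ {-2}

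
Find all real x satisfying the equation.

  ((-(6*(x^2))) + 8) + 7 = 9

Step 1. [((-(6*(x^2))) + 8) + 7 = 9] +7 is outermost — subtract 7 both sides ⇒ sub: (-(6*(x^2))) + 8 = 2.
Step 2. [(-(6*(x^2))) + 8 = 2] +8 is outermost — subtract 8 both sides. So sub: -(6*(x^2)) = -6.
Step 3. [-(6*(x^2)) = -6] LHS negated; negate both sides, so neg: 6*(x^2) = 6.
Step 4. [6*(x^2) = 6] divide by the outer 6, so div: x^2 = 1.
Step 5. [x^2 = 1] √ both sides: 1 ≥ 0 gives two branches. So sqrt: x = 1 or -1.

Answer: x ∈ {-1, 1}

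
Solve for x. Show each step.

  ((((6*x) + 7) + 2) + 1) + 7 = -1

Step 1. [((((6*x) + 7) + 2) + 1) + 7 = -1] 7 comes off first (subtract 7) ⇒ sub: (((6*x) + 7) + 2) + 1 = -8.
Step 2. [(((6*x) + 7) + 2) + 1 = -8] the outer +1 inverts by subtracting 1. So sub: ((6*x) + 7) + 2 = -9.
Step 3. [((6*x) + 7) + 2 = -9] 2 comes off first (subtract 2) ⇒ sub: (6*x) + 7 = -11.
Step 4. [(6*x) + 7 = -11] the outer +7 inverts by subtracting 7 ⇒ sub: 6*x = -18.
Step 5. [6*x = -18] LHS = 6·(…); ÷6 both sides, so div: x = -3.

Answer: x ∈ {-3}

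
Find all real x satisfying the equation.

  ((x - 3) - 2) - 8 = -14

Step 1. [((x - 3) - 2) - 8 = -14] the outer -8 inverts by adding 8 ⇒ sub: (x - 3) - 2 = -6.
Step 2. [(x - 3) - 2 = -6] 2 comes off first (add 2), so sub: x - 3 = -4.
Step 3. [x - 3 = -4] peel the -3: add 3 from each side, so sub: x = -1.

Answer: x ∈ {-1}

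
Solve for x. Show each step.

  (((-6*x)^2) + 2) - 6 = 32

Step 1. [(((-6*x)^2) + 2) - 6 = 32] 6 comes off first (add 6). So sub: ((-6*x)^2) + 2 = 38.
Step 2. [((-6*x)^2) + 2 = 38] +2 is outermost — subtract 2 both sides. So sub: (-6*x)^2 = 36.
Step 3. [(-6*x)^2 = 36] LHS squared, RHS 36 ≥ 0: apply √ (±) ⇒ sqrt: -6*x = 6 or -6.
Step 4. [-6*x = 6 or -6] LHS = -6·(…); ÷-6 both sides, so div: x = -1 or 1.

Answer: x ∈ {-1, 1}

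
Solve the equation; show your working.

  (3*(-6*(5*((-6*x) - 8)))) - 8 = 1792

Step 1. [(3*(-6*(5*((-6*x) - 8)))) - 8 = 1792] peel the -8: add 8 from each side, so sub: 3*(-6*(5*((-6*x) - 8))) = 1800.
Step 2. [3*(-6*(5*((-6*x) - 8))) = 1800] divide by the outer 3 ⇒ div: -6*(5*((-6*x) - 8)) = 600.
Step 3. [-6*(5*((-6*x) - 8)) = 600] -6·(inner) — divide through by -6, so div: 5*((-6*x) - 8) = -100.
Step 4. [5*((-6*x) - 8) = -100] LHS = 5·(…); ÷5 both sides, so div: (-6*x) - 8 = -20.
Step 5. [(-6*x) - 8 = -20] peel the -8: add 8 from each side, so sub: -6*x = -12.
Step 6. [-6*x = -12] leading coefficient -6: divide by -6 ⇒ div: x = 2.

Answer: x ∈ {2}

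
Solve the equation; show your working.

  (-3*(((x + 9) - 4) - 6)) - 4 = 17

Step 1. [(-3*(((x + 9) - 4) - 6)) - 4 = 17] add 4: x sits inside (… - 4). So sub: -3*(((x + 9) - 4) - 6) = 21.
Step 2. [-3*(((x + 9) - 4) - 6) = 21] leading coefficient -3: divide by -3, so div: ((x + 9) - 4) - 6 = -7.
Step 3. [((x + 9) - 4) - 6 = -7] add 6: x sits inside (… - 6) ⇒ sub: (x + 9) - 4 = -1.
Step 4. [(x + 9) - 4 = -1] -4 is outermost — add 4 both sides. So sub: x + 9 = 3.
Step 5. [x + 9 = 3] +9 is outermost — subtract 9 both sides ⇒ sub: x = -6.

Answer: x ∈ {-6}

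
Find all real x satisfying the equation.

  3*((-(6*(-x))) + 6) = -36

Step 1. [3*((-(6*(-x))) + 6) = -36] leading coefficient 3: divide by 3. So div: (-(6*(-x))) + 6 = -12.
Step 2. [(-(6*(-x))) + 6 = -12] the outer +6 inverts by subtracting 6. So sub: -(6*(-x)) = -18.
Step 3. [-(6*(-x)) = -18] leading − — multiply by −1, so neg: 6*(-x) = 18.
Step 4. [6*(-x) = 18] LHS = 6·(…); ÷6 both sides ⇒ div: -x = 3.
Step 5. [-x = 3] flip signs both sides ⇒ neg: x = -3.

Answer: x ∈ {-3}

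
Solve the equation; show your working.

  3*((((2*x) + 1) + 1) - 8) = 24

Step 1. [3*((((2*x) + 1) + 1) - 8) = 24] LHS = 3·(…); ÷3 both sides. So div: (((2*x) + 1) + 1) - 8 = 8.
Step 2. [(((2*x) + 1) + 1) - 8 = 8] -8 is outermost — add 8 both sides, so sub: ((2*x) + 1) + 1 = 16.
Step 3. [((2*x) + 1) + 1 = 16] 1 comes off first (subtract 1) ⇒ sub: (2*x) + 1 = 15.
Step 4. [(2*x) + 1 = 15] subtract 1: x sits inside (… + 1). So sub: 2*x = 14.
Step 5. [2*x = 14] LHS = 2·(…); ÷2 both sides. So div: x = 7.

Answer: x ∈ {7}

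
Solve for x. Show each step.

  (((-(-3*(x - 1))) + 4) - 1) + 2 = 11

Step 1. [(((-(-3*(x - 1))) + 4) - 1) + 2 = 11] peel the +2: subtract 2 from each side ⇒ sub: ((-(-3*(x - 1))) + 4) - 1 = 9.
Step 2. [((-(-3*(x - 1))) + 4) - 1 = 9] -1 is outermost — add 1 both sides. So sub: (-(-3*(x - 1))) + 4 = 10.
Step 3. [(-(-3*(x - 1))) + 4 = 10] the outer +4 inverts by subtracting 4, so sub: -(-3*(x - 1)) = 6.
Step 4. [-(-3*(x - 1)) = 6] flip signs both sides. So neg: -3*(x - 1) = -6.
Step 5. [-3*(x - 1) = -6] leading coefficient -3: divide by -3, so div: x - 1 = 2.
Step 6. [x - 1 = 2] peel the -1: add 1 from each side, so sub: x = 3.

Answer: x ∈ {3}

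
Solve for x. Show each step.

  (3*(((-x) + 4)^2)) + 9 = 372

Step 1. [(3*(((-x) + 4)^2)) + 9 = 372] 3 divides every term; factor it out, so factor: (((-x) + 4)^2) + 3 = 124.
Step 2. [(((-x) + 4)^2) + 3 = 124] 3 comes off first (subtract 3), so sub: ((-x) + 4)^2 = 121.
Step 3. [((-x) + 4)^2 = 121] LHS squared, RHS 121 ≥ 0: apply √ (±), so sqrt: (-x) + 4 = 11 or -11.
Step 4. [(-x) + 4 = 11 or -11] subtract 4: x sits inside (… + 4). So sub: -x = 7 or -15.
Step 5. [-x = 7 or -15] leading − — multiply by −1 ⇒ neg: x = -7 or 15.

Answer: x ∈ {-7, 15}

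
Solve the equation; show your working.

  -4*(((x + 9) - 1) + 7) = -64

Step 1. [-4*(((x + 9) - 1) + 7) = -64] -4 out front; divide by -4 ⇒ div: ((x + 9) - 1) + 7 = 16.
Step 2. [((x + 9) - 1) + 7 = 16] peel the +7: subtract 7 from each side. So sub: (x + 9) - 1 = 9.
Step 3. [(x + 9) - 1 = 9] -1 is outermost — add 1 both sides, so sub: x + 9 = 10.
Step 4. [x + 9 = 10] the outer +9 inverts by subtracting 9 ⇒ sub: x = 1.

Answer: x ∈ {1}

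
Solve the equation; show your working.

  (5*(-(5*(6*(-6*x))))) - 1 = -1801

Step 1. [(5*(-(5*(6*(-6*x))))) - 1 = -1801] -1 is outermost — add 1 both sides, so sub: 5*(-(5*(6*(-6*x)))) = -1800.
Step 2. [5*(-(5*(6*(-6*x)))) = -1800] leading coefficient 5: divide by 5 ⇒ div: -(5*(6*(-6*x))) = -360.
Step 3. [-(5*(6*(-6*x))) = -360] LHS negated; negate both sides ⇒ neg: 5*(6*(-6*x)) = 360.
Step 4. [5*(6*(-6*x)) = 360] divide by the outer 5 ⇒ div: 6*(-6*x) = 72.
Step 5. [6*(-6*x) = 72] divide by the outer 6 ⇒ div: -6*x = 12.
Step 6. [-6*x = 12] LHS = -6·(…); ÷-6 both sides. So div: x = -2.

Answer: x ∈ {-2}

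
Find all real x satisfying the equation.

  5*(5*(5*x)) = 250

Step 1. [5*(5*(5*x)) = 250] 5·(inner) — divide through by 5 ⇒ div: 5*(5*x) = 50.
Step 2. [5*(5*x) = 50] 5·(inner) — divide through by 5. So div: 5*x = 10.
Step 3. [5*x = 10] 5·(inner) — divide through by 5 ⇒ div: x = 2.

Answer: x ∈ {2}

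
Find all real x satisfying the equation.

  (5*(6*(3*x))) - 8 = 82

Step 1. [(5*(6*(3*x))) - 8 = 82] peel the -8: add 8 from each side. So sub: 5*(6*(3*x)) = 90.
Step 2. [5*(6*(3*x)) = 90] divide by the outer 5, so div: 6*(3*x) = 18.
Step 3. [6*(3*x) = 18] divide by the outer 6. So div: 3*x = 3.
Step 4. [3*x = 3] leading coefficient 3: divide by 3. So div: x = 1.

Answer: x ∈ {1}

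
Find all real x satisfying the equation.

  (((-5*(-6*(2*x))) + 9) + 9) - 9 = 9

Step 1. [(((-5*(-6*(2*x))) + 9) + 9) - 9 = 9] the outer -9 inverts by adding 9. So sub: ((-5*(-6*(2*x))) + 9) + 9 = 18.
Step 2. [((-5*(-6*(2*x))) + 9) + 9 = 18] the outer +9 inverts by subtracting 9, so sub: (-5*(-6*(2*x))) + 9 = 9.
Step 3. [(-5*(-6*(2*x))) + 9 = 9] 9 comes off first (subtract 9) ⇒ sub: -5*(-6*(2*x)) = 0.
Step 4. [-5*(-6*(2*x)) = 0] LHS = -5·(…); ÷-5 both sides, so div: -6*(2*x) = 0.
Step 5. [-6*(2*x) = 0] -6 out front; divide by -6, so div: 2*x = 0.
Step 6. [2*x = 0] LHS = 2·(…); ÷2 both sides ⇒ div: x = 0.

Answer: x ∈ {0}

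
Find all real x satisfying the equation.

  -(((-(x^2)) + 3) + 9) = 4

Step 1. [-(((-(x^2)) + 3) + 9) = 4] flip signs both sides. So neg: ((-(x^2)) + 3) + 9 = -4.
Step 2. [((-(x^2)) + 3) + 9 = -4] subtract 9: x sits inside (… + 9), so sub: (-(x^2)) + 3 = -13.
Step 3. [(-(x^2)) + 3 = -13] subtract 3: x sits inside (… + 3) ⇒ sub: -(x^2) = -16.
Step 4. [-(x^2) = -16] flip signs both sides, so neg: x^2 = 16.
Step 5. [x^2 = 16] √ both sides: 16 ≥ 0 gives two branches. So sqrt: x = 4 or -4.

Answer: x ∈ {-4, 4}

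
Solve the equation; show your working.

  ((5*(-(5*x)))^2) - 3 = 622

Step 1. [((5*(-(5*x)))^2) - 3 = 622] 3 comes off first (add 3) ⇒ sub: (5*(-(5*x)))^2 = 625.
Step 2. [(5*(-(5*x)))^2 = 625] 625 ≥ 0, LHS is (·)² — take ±√. So sqrt: 5*(-(5*x)) = 25 or -25.
Step 3. [5*(-(5*x)) = 25 or -25] 5 out front; divide by 5 ⇒ div: -(5*x) = 5 or -5.
Step 4. [-(5*x) = 5 or -5] flip signs both sides ⇒ neg: 5*x = -5 or 5.
Step 5. [5*x = -5 or 5] 5·(inner) — divide through by 5 ⇒ div: x = -1 or 1.

Answer: x ∈ {-1, 1}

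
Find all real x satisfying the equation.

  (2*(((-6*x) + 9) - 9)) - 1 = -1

Step 1. [(2*(((-6*x) + 9) - 9)) - 1 = -1] the outer -1 inverts by adding 1. So sub: 2*(((-6*x) + 9) - 9) = 0.
Step 2. [2*(((-6*x) + 9) - 9) = 0] leading coefficient 2: divide by 2 ⇒ div: ((-6*x) + 9) - 9 = 0.
Step 3. [((-6*x) + 9) - 9 = 0] 9 comes off first (add 9), so sub: (-6*x) + 9 = 9.
Step 4. [(-6*x) + 9 = 9] +9 is outermost — subtract 9 both sides. So sub: -6*x = 0.
Step 5. [-6*x = 0] divide by the outer -6 ⇒ div: x = 0.

Answer: x ∈ {0}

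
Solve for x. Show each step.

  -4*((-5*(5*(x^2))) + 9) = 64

Step 1. [-4*((-5*(5*(x^2))) + 9) = 64] -4·(inner) — divide through by -4. So div: (-5*(5*(x^2))) + 9 = -16.
Step 2. [(-5*(5*(x^2))) + 9 = -16] 9 comes off first (subtract 9), so sub: -5*(5*(x^2)) = -25.
Step 3. [-5*(5*(x^2)) = -25] -5·(inner) — divide through by -5 ⇒ div: 5*(x^2) = 5.
Step 4. [5*(x^2) = 5] LHS = 5·(…); ÷5 both sides. So div: x^2 = 1.
Step 5. [x^2 = 1] √ both sides: 1 ≥ 0 gives two branches, so sqrt: x = 1 or -1.

Answer: x ∈ {-1, 1}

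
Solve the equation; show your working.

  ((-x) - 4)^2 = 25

Step 1. [((-x) - 4)^2 = 25] LHS squared, RHS 25 ≥ 0: apply √ (±). So sqrt: (-x) - 4 = 5 or -5.
Step 2. [(-x) - 4 = 5 or -5] peel the -4: add 4 from each side, so sub: -x = 9 or -1.
Step 3. [-x = 9 or -1] leading − — multiply by −1 ⇒ neg: x = -9 or 1.

Answer: x ∈ {-9, 1}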